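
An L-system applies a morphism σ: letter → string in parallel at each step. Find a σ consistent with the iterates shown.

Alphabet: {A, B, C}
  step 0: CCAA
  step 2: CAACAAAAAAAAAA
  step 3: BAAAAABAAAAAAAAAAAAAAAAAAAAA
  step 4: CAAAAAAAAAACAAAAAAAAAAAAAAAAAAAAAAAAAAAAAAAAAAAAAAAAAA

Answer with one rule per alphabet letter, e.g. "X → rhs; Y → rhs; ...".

A->AA, B->C, C->BA

  step 3 ⇒ step 4: BAAAAABAAAAAAAAAAAAAAAAAAAAA ⇒ C·AA·AA·AA·AA·AA·C·AA·AA·AA·AA·AA·AA·AA·AA·AA·AA·AA·AA·AA·AA·AA·AA·AA·AA·AA·AA·AA
    A ↦ AA
    B ↦ C
  step 2 ⇒ step 3: CAACAAAAAAAAAA ⇒ BA·AA·AA·BA·AA·AA·AA·AA·AA·AA·AA·AA·AA·AA
    C ↦ BA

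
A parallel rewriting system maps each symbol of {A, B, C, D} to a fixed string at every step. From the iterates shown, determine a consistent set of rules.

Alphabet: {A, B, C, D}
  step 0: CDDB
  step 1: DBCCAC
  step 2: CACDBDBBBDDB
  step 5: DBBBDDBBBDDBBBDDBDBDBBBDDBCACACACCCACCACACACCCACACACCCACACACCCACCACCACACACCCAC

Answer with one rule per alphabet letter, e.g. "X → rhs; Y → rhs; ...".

A->BBD, B->AC, C->DB, D->C

  step 1 ⇒ step 2: DBCCAC ⇒ C·AC·DB·DB·BBD·DB
    A ↦ BBD
    B ↦ AC
    C ↦ DB
    D ↦ C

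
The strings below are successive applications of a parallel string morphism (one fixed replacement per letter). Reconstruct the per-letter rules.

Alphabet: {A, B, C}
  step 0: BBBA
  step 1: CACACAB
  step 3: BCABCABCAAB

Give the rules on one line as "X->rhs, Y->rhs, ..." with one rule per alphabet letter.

A->B, B->CA, C->A

  step 0 ⇒ step 1: BBBA ⇒ CA·CA·CA·B
    A ↦ B
    B ↦ CA
    C ↦ A  (constrained at step 1)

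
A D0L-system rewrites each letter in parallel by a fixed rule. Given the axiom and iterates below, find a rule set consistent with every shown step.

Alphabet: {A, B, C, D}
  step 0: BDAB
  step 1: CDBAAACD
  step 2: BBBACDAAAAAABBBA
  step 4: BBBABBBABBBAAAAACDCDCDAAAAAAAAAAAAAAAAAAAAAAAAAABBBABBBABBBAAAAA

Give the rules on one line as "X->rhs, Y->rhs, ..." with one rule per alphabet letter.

  step 1 ⇒ step 2: CDBAAACD ⇒ BB·BA·CD·AA·AA·AA·BB·BA
    A ↦ AA
    B ↦ CD
    C ↦ BB
    D ↦ BA

A->AA, B->CD, C->BB, D->BA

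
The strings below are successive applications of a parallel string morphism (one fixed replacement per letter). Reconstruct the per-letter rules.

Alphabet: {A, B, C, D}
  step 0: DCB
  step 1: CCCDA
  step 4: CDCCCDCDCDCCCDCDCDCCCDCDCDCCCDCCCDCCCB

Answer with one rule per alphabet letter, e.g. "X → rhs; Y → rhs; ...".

  step 0 ⇒ step 1: DCB ⇒ CC·CD·A
    B ↦ A
    C ↦ CD
    D ↦ CC
    A ↦ CB  (constrained at step 1)

A->CB, B->A, C->CD, D->CC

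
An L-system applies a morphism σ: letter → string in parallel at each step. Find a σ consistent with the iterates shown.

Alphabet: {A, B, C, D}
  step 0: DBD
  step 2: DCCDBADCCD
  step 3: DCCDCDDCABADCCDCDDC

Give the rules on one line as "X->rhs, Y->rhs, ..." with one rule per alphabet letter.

A->BA, B->A, C->CD, D->DC

  step 2 ⇒ step 3: DCCDBADCCD ⇒ DC·CD·CD·DC·A·BA·DC·CD·CD·DC
    A ↦ BA
    B ↦ A
    C ↦ CD
    D ↦ DC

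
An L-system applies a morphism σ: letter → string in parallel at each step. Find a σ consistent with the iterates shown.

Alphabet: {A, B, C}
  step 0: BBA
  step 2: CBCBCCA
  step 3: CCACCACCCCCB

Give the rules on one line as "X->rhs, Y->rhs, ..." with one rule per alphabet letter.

A->CB, B->A, C->CC

  step 2 ⇒ step 3: CBCBCCA ⇒ CC·A·CC·A·CC·CC·CB
    A ↦ CB
    B ↦ A
    C ↦ CC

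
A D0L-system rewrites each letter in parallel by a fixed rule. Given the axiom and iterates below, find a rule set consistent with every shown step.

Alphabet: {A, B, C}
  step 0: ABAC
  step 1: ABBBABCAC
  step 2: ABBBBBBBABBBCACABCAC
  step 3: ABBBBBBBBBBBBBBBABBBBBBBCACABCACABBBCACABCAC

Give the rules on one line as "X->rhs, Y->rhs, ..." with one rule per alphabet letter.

  step 2 ⇒ step 3: ABBBBBBBABBBCACABCAC ⇒ AB·BB·BB·BB·BB·BB·BB·BB·AB·BB·BB·BB·CAC·AB·CAC·AB·BB·CAC·AB·CAC
    A ↦ AB
    B ↦ BB
    C ↦ CAC

A->AB, B->BB, C->CAC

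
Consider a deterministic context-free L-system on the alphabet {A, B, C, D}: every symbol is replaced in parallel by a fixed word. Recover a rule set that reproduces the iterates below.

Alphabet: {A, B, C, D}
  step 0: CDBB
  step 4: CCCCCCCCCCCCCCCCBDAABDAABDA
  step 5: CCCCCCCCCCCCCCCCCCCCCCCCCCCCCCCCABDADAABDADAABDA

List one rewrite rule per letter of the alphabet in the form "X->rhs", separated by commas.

A->DA, B->A, C->CC, D->B

  step 4 ⇒ step 5: CCCCCCCCCCCCCCCCBDAABDAABDA ⇒ CC·CC·CC·CC·CC·CC·CC·CC·CC·CC·CC·CC·CC·CC·CC·CC·A·B·DA·DA·A·B·DA·DA·A·B·DA
    A ↦ DA
    B ↦ A
    C ↦ CC
    D ↦ B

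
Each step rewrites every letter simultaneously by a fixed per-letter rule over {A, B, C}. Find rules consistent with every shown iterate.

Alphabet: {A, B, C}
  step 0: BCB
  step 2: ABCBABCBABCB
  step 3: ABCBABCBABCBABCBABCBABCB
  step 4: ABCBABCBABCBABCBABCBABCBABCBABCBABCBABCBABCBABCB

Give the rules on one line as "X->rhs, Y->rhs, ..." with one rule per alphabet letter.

  step 3 ⇒ step 4: ABCBABCBABCBABCBABCBABCB ⇒ AB·CB·AB·CB·AB·CB·AB·CB·AB·CB·AB·CB·AB·CB·AB·CB·AB·CB·AB·CB·AB·CB·AB·CB
    A ↦ AB
    B ↦ CB
    C ↦ AB

A->AB, B->CB, C->AB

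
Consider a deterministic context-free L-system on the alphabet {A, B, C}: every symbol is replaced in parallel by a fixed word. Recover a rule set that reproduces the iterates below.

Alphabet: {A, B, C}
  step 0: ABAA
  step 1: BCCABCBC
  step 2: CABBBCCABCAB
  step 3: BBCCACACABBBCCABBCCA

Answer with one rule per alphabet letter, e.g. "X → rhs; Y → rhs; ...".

  step 2 ⇒ step 3: CABBBCCABCAB ⇒ B·BC·CA·CA·CA·B·B·BC·CA·B·BC·CA
    A ↦ BC
    B ↦ CA
    C ↦ B

A->BC, B->CA, C->B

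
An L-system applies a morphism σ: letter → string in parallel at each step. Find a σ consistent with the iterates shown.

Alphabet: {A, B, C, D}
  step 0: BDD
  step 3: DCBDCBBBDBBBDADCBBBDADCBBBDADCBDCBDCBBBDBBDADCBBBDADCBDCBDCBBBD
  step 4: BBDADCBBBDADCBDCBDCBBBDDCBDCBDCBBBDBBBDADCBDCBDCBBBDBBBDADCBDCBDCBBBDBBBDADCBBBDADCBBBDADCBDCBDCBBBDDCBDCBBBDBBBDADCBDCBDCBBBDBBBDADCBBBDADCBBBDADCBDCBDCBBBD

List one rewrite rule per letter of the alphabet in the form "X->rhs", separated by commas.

  step 3 ⇒ step 4: DCBDCBBBDBBBDADCBBBDADCBBBDADCBDCBDCBBBDBBDADCBBBDADCBDCBDCBBBD ⇒ BBD·A·DCB·BBD·A·DCB·DCB·DCB·BBD·DCB·DCB·DCB·BBD·B·BBD·A·DCB·DCB·DCB·BBD·B·BBD·A·DCB·DCB·DCB·BBD·B·BBD·A·DCB·BBD·A·DCB·BBD·A·DCB·DCB·DCB·BBD·DCB·DCB·BBD·B·BBD·A·DCB·DCB·DCB·BBD·B·BBD·A·DCB·BBD·A·DCB·BBD·A·DCB·DCB·DCB·BBD
    A ↦ B
    B ↦ DCB
    C ↦ A
    D ↦ BBD

A->B, B->DCB, C->A, D->BBD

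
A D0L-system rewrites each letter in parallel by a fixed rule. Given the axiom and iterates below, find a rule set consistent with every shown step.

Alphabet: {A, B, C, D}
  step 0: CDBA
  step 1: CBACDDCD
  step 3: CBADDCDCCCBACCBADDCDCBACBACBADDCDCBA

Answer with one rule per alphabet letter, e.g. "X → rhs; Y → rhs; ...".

  step 0 ⇒ step 1: CDBA ⇒ CBA·C·D·DCD
    A ↦ DCD
    B ↦ D
    C ↦ CBA
    D ↦ C

A->DCD, B->D, C->CBA, D->C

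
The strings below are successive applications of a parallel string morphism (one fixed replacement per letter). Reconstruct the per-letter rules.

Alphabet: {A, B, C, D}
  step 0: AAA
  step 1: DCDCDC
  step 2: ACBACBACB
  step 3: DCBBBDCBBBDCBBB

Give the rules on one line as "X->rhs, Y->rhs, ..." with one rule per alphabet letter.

  step 2 ⇒ step 3: ACBACBACB ⇒ DC·B·BB·DC·B·BB·DC·B·BB
    A ↦ DC
    B ↦ BB
    C ↦ B
  step 1 ⇒ step 2: DCDCDC ⇒ AC·B·AC·B·AC·B
    D ↦ AC

A->DC, B->BB, C->B, D->AC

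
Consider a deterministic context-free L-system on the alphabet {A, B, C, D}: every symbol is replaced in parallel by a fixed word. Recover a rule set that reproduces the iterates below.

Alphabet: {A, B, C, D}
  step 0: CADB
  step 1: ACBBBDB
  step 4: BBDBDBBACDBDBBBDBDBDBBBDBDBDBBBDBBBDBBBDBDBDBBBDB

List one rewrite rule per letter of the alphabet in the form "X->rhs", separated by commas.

A->B, B->DB, C->AC, D->BB

  step 0 ⇒ step 1: CADB ⇒ AC·B·BB·DB
    A ↦ B
    B ↦ DB
    C ↦ AC
    D ↦ BB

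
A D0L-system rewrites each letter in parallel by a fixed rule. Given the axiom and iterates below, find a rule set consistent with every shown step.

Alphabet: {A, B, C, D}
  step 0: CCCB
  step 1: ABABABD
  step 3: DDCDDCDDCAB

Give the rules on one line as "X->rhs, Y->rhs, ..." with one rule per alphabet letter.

A->BB, B->D, C->AB, D->C

  step 0 ⇒ step 1: CCCB ⇒ AB·AB·AB·D
    B ↦ D
    C ↦ AB
    A ↦ BB  (constrained at step 1)
    D ↦ C  (constrained at step 1)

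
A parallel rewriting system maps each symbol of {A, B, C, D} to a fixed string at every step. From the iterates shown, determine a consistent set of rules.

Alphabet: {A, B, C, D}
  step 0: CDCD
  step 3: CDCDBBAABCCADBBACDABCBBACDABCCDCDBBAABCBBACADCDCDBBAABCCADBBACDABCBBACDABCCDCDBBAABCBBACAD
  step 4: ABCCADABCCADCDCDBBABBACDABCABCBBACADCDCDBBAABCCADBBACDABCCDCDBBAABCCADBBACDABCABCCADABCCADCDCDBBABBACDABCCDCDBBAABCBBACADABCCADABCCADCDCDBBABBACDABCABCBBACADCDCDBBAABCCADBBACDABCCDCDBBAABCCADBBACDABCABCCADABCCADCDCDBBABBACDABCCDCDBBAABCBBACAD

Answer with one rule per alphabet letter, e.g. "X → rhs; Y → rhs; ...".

A->BBA, B->CD, C->ABC, D->CAD

  step 3 ⇒ step 4: CDCDBBAABCCADBBACDABCBBACDABCCDCDBBAABCBBACADCDCDBBAABCCADBBACDABCBBACDABCCDCDBBAABCBBACAD ⇒ ABC·CAD·ABC·CAD·CD·CD·BBA·BBA·CD·ABC·ABC·BBA·CAD·CD·CD·BBA·ABC·CAD·BBA·CD·ABC·CD·CD·BBA·ABC·CAD·BBA·CD·ABC·ABC·CAD·ABC·CAD·CD·CD·BBA·BBA·CD·ABC·CD·CD·BBA·ABC·BBA·CAD·ABC·CAD·ABC·CAD·CD·CD·BBA·BBA·CD·ABC·ABC·BBA·CAD·CD·CD·BBA·ABC·CAD·BBA·CD·ABC·CD·CD·BBA·ABC·CAD·BBA·CD·ABC·ABC·CAD·ABC·CAD·CD·CD·BBA·BBA·CD·ABC·CD·CD·BBA·ABC·BBA·CAD
    A ↦ BBA
    B ↦ CD
    C ↦ ABC
    D ↦ CAD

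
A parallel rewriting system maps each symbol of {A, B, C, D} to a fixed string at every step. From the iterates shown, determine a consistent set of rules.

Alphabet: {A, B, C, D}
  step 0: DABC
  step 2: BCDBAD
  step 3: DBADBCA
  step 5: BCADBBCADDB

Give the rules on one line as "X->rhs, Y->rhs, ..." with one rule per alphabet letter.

A->BC, B->D, C->B, D->A

  step 2 ⇒ step 3: BCDBAD ⇒ D·B·A·D·BC·A
    A ↦ BC
    B ↦ D
    C ↦ B
    D ↦ A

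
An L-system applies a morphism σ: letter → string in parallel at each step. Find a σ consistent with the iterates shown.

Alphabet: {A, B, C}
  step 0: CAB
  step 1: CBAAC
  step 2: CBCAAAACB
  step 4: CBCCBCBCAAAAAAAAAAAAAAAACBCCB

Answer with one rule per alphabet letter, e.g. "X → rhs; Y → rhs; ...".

A->AA, B->C, C->CB

  step 1 ⇒ step 2: CBAAC ⇒ CB·C·AA·AA·CB
    A ↦ AA
    B ↦ C
    C ↦ CB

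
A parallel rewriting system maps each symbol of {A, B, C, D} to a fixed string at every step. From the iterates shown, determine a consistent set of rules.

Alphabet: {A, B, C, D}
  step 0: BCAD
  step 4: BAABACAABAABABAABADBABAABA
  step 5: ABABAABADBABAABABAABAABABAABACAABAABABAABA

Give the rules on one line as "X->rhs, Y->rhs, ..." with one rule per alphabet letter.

A->BA, B->A, C->D, D->CA

  step 4 ⇒ step 5: BAABACAABAABABAABADBABAABA ⇒ A·BA·BA·A·BA·D·BA·BA·A·BA·BA·A·BA·A·BA·BA·A·BA·CA·A·BA·A·BA·BA·A·BA
    A ↦ BA
    B ↦ A
    C ↦ D
    D ↦ CA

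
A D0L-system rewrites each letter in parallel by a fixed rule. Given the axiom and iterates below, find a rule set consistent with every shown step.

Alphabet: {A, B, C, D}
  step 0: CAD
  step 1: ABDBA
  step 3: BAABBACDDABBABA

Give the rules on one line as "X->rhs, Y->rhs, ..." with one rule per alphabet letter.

A->D, B->CD, C->AB, D->BA

  step 0 ⇒ step 1: CAD ⇒ AB·D·BA
    A ↦ D
    C ↦ AB
    D ↦ BA
    B ↦ CD  (constrained at step 1)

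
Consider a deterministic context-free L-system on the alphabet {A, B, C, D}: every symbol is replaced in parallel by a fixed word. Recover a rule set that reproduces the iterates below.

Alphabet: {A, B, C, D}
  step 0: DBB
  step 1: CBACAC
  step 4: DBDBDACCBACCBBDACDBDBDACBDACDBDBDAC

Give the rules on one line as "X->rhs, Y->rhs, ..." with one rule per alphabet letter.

  step 0 ⇒ step 1: DBB ⇒ CB·AC·AC
    B ↦ AC
    D ↦ CB
    A ↦ D  (constrained at step 1)
    C ↦ BD  (constrained at step 1)

A->D, B->AC, C->BD, D->CB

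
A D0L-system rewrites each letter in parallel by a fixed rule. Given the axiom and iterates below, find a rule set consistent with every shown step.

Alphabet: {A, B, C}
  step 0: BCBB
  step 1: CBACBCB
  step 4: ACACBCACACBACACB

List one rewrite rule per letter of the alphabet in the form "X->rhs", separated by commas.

  step 0 ⇒ step 1: BCBB ⇒ CB·A·CB·CB
    B ↦ CB
    C ↦ A
    A ↦ C  (constrained at step 1)

A->C, B->CB, C->A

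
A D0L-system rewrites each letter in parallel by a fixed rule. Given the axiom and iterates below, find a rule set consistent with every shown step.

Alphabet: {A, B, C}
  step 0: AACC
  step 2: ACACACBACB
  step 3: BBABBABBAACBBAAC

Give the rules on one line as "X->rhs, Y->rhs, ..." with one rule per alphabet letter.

A->B, B->AC, C->BA

  step 2 ⇒ step 3: ACACACBACB ⇒ B·BA·B·BA·B·BA·AC·B·BA·AC
    A ↦ B
    B ↦ AC
    C ↦ BA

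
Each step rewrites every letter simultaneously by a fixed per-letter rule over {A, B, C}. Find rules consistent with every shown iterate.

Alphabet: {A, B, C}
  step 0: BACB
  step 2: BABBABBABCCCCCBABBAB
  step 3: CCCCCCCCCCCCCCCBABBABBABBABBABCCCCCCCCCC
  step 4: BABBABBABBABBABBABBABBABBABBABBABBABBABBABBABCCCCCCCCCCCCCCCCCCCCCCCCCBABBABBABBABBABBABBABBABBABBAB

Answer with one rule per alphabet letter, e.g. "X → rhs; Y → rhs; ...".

A->C, B->CC, C->BAB

  step 3 ⇒ step 4: CCCCCCCCCCCCCCCBABBABBABBABBABCCCCCCCCCC ⇒ BAB·BAB·BAB·BAB·BAB·BAB·BAB·BAB·BAB·BAB·BAB·BAB·BAB·BAB·BAB·CC·C·CC·CC·C·CC·CC·C·CC·CC·C·CC·CC·C·CC·BAB·BAB·BAB·BAB·BAB·BAB·BAB·BAB·BAB·BAB
    A ↦ C
    B ↦ CC
    C ↦ BAB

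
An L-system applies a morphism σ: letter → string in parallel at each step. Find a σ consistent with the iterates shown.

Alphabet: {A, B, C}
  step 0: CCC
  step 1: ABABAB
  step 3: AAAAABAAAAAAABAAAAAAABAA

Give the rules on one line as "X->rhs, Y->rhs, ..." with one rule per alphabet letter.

A->AA, B->CA, C->AB

  step 0 ⇒ step 1: CCC ⇒ AB·AB·AB
    C ↦ AB
    A ↦ AA  (constrained at step 1)
    B ↦ CA  (constrained at step 1)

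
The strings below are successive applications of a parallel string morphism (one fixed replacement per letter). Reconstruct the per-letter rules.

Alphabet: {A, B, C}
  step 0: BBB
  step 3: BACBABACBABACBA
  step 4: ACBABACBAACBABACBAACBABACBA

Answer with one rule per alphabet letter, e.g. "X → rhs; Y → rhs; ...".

A->CBA, B->A, C->B

  step 3 ⇒ step 4: BACBABACBABACBA ⇒ A·CBA·B·A·CBA·A·CBA·B·A·CBA·A·CBA·B·A·CBA
    A ↦ CBA
    B ↦ A
    C ↦ B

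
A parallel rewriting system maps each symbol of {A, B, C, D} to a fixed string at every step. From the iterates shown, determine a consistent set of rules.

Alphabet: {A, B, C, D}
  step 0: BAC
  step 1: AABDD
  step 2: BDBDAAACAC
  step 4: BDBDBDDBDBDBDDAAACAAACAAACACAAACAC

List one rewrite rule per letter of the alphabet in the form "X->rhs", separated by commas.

A->BD, B->AA, C->D, D->AC

  step 1 ⇒ step 2: AABDD ⇒ BD·BD·AA·AC·AC
    A ↦ BD
    B ↦ AA
    D ↦ AC
  step 0 ⇒ step 1: BAC ⇒ AA·BD·D
    C ↦ D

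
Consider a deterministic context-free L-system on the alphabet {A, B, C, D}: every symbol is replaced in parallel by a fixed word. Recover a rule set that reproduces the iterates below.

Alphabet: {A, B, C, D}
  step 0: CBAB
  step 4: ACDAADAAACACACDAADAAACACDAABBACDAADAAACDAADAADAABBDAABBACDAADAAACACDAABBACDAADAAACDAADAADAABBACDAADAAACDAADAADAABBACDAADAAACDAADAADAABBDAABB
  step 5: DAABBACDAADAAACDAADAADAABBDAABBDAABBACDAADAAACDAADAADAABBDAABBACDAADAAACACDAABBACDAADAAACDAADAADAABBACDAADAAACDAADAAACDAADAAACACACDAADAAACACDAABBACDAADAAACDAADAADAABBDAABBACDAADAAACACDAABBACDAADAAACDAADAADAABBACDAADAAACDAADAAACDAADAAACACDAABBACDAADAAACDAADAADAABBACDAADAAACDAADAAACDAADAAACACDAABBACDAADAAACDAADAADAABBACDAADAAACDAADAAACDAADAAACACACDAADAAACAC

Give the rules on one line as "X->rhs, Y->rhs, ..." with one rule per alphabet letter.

  step 4 ⇒ step 5: ACDAADAAACACACDAADAAACACDAABBACDAADAAACDAADAADAABBDAABBACDAADAAACACDAABBACDAADAAACDAADAADAABBACDAADAAACDAADAADAABBACDAADAAACDAADAADAABBDAABB ⇒ DAA·BB·AC·DAA·DAA·AC·DAA·DAA·DAA·BB·DAA·BB·DAA·BB·AC·DAA·DAA·AC·DAA·DAA·DAA·BB·DAA·BB·AC·DAA·DAA·AC·AC·DAA·BB·AC·DAA·DAA·AC·DAA·DAA·DAA·BB·AC·DAA·DAA·AC·DAA·DAA·AC·DAA·DAA·AC·AC·AC·DAA·DAA·AC·AC·DAA·BB·AC·DAA·DAA·AC·DAA·DAA·DAA·BB·DAA·BB·AC·DAA·DAA·AC·AC·DAA·BB·AC·DAA·DAA·AC·DAA·DAA·DAA·BB·AC·DAA·DAA·AC·DAA·DAA·AC·DAA·DAA·AC·AC·DAA·BB·AC·DAA·DAA·AC·DAA·DAA·DAA·BB·AC·DAA·DAA·AC·DAA·DAA·AC·DAA·DAA·AC·AC·DAA·BB·AC·DAA·DAA·AC·DAA·DAA·DAA·BB·AC·DAA·DAA·AC·DAA·DAA·AC·DAA·DAA·AC·AC·AC·DAA·DAA·AC·AC
    A ↦ DAA
    B ↦ AC
    C ↦ BB
    D ↦ AC

A->DAA, B->AC, C->BB, D->AC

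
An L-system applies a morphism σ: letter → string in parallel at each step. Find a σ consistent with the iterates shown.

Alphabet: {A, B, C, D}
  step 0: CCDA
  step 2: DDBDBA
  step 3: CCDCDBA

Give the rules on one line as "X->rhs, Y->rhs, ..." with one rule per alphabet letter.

  step 2 ⇒ step 3: DDBDBA ⇒ C·C·D·C·D·BA
    A ↦ BA
    B ↦ D
    D ↦ C
    C ↦ B  (constrained at step 0)

A->BA, B->D, C->B, D->C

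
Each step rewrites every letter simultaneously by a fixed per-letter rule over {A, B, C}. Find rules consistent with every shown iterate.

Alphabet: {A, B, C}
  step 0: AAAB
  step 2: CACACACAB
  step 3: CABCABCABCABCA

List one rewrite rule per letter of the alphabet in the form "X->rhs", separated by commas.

  step 2 ⇒ step 3: CACACACAB ⇒ CA·B·CA·B·CA·B·CA·B·CA
    A ↦ B
    B ↦ CA
    C ↦ CA

A->B, B->CA, C->CA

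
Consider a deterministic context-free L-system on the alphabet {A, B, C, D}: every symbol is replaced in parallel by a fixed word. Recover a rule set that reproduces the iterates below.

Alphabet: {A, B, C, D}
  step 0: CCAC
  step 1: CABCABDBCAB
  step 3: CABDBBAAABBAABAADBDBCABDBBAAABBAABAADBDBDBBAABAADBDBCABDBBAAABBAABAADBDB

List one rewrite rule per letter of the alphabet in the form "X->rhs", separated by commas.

A->DB, B->BAA, C->CAB, D->AB

  step 0 ⇒ step 1: CCAC ⇒ CAB·CAB·DB·CAB
    A ↦ DB
    C ↦ CAB
    B ↦ BAA  (constrained at step 1)
    D ↦ AB  (constrained at step 1)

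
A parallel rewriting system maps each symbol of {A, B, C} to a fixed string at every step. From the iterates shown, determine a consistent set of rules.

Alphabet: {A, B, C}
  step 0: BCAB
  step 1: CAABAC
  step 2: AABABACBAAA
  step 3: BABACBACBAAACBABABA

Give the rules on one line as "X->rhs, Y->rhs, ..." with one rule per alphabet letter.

  step 2 ⇒ step 3: AABABACBAAA ⇒ BA·BA·C·BA·C·BA·AA·C·BA·BA·BA
    A ↦ BA
    B ↦ C
    C ↦ AA

A->BA, B->C, C->AA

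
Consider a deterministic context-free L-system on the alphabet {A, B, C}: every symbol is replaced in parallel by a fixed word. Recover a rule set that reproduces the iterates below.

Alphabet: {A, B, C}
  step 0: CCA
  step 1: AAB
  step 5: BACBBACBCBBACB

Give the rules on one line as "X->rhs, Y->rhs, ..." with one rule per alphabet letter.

  step 0 ⇒ step 1: CCA ⇒ A·A·B
    A ↦ B
    C ↦ A
    B ↦ CB  (constrained at step 1)

A->B, B->CB, C->A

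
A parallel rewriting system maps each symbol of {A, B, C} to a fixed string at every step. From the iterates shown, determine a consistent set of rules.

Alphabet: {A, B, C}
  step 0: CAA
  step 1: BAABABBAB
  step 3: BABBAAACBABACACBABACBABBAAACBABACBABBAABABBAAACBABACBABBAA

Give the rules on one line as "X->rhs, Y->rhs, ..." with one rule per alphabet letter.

  step 0 ⇒ step 1: CAA ⇒ BAA·BAB·BAB
    A ↦ BAB
    C ↦ BAA
    B ↦ AC  (constrained at step 1)

A->BAB, B->AC, C->BAA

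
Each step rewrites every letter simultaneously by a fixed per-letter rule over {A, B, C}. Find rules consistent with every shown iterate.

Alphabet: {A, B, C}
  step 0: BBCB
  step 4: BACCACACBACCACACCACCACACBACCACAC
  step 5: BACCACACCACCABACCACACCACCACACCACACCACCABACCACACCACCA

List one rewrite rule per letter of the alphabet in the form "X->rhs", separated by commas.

A->C, B->BA, C->CA

  step 4 ⇒ step 5: BACCACACBACCACACCACCACACBACCACAC ⇒ BA·C·CA·CA·C·CA·C·CA·BA·C·CA·CA·C·CA·C·CA·CA·C·CA·CA·C·CA·C·CA·BA·C·CA·CA·C·CA·C·CA
    A ↦ C
    B ↦ BA
    C ↦ CA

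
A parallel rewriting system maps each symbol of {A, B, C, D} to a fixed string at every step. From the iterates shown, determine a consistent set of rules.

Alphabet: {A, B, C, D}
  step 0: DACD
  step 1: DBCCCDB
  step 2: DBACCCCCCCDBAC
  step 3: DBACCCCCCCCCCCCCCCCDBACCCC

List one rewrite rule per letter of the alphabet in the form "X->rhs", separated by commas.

  step 2 ⇒ step 3: DBACCCCCCCDBAC ⇒ DB·AC·C·CC·CC·CC·CC·CC·CC·CC·DB·AC·C·CC
    A ↦ C
    B ↦ AC
    C ↦ CC
    D ↦ DB

A->C, B->AC, C->CC, D->DB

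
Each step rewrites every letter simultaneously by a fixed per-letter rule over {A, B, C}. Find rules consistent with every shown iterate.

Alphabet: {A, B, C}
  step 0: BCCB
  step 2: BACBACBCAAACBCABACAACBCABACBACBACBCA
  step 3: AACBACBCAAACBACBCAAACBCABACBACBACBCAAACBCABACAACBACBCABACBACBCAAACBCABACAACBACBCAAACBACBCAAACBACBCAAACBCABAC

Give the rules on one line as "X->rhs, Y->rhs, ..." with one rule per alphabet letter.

A->BAC, B->AAC, C->BCA

  step 2 ⇒ step 3: BACBACBCAAACBCABACAACBCABACBACBACBCA ⇒ AAC·BAC·BCA·AAC·BAC·BCA·AAC·BCA·BAC·BAC·BAC·BCA·AAC·BCA·BAC·AAC·BAC·BCA·BAC·BAC·BCA·AAC·BCA·BAC·AAC·BAC·BCA·AAC·BAC·BCA·AAC·BAC·BCA·AAC·BCA·BAC
    A ↦ BAC
    B ↦ AAC
    C ↦ BCA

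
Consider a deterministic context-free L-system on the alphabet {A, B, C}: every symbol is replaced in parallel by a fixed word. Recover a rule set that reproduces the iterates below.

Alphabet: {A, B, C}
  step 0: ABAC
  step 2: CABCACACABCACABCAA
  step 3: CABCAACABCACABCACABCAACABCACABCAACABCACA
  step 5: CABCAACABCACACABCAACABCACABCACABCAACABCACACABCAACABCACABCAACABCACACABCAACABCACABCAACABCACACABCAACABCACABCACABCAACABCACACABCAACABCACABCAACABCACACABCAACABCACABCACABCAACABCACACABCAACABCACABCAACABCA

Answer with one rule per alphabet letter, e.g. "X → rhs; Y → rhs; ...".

A->CA, B->A, C->CAB

  step 2 ⇒ step 3: CABCACACABCACABCAA ⇒ CAB·CA·A·CAB·CA·CAB·CA·CAB·CA·A·CAB·CA·CAB·CA·A·CAB·CA·CA
    A ↦ CA
    B ↦ A
    C ↦ CAB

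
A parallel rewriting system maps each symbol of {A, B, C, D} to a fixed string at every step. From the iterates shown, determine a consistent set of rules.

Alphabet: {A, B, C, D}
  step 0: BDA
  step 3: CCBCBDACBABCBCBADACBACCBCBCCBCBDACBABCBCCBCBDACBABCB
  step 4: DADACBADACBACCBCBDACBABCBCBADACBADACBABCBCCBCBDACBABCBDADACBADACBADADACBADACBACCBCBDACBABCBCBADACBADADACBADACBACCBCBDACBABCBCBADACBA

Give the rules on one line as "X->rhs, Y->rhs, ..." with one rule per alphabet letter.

  step 3 ⇒ step 4: CCBCBDACBABCBCBADACBACCBCBCCBCBDACBABCBCCBCBDACBABCB ⇒ DA·DA·CBA·DA·CBA·CC·BCB·DA·CBA·BCB·CBA·DA·CBA·DA·CBA·BCB·CC·BCB·DA·CBA·BCB·DA·DA·CBA·DA·CBA·DA·DA·CBA·DA·CBA·CC·BCB·DA·CBA·BCB·CBA·DA·CBA·DA·DA·CBA·DA·CBA·CC·BCB·DA·CBA·BCB·CBA·DA·CBA
    A ↦ BCB
    B ↦ CBA
    C ↦ DA
    D ↦ CC

A->BCB, B->CBA, C->DA, D->CC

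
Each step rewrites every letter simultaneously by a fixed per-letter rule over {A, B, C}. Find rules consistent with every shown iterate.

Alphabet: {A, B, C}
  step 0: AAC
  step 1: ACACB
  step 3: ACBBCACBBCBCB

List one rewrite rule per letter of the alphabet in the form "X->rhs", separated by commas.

A->AC, B->BC, C->B

  step 0 ⇒ step 1: AAC ⇒ AC·AC·B
    A ↦ AC
    C ↦ B
    B ↦ BC  (constrained at step 1)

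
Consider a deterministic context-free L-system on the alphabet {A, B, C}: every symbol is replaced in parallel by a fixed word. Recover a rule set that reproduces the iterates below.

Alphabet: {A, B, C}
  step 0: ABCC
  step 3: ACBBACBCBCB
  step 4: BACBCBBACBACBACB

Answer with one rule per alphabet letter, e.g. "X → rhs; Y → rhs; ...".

  step 3 ⇒ step 4: ACBBACBCBCB ⇒ B·A·CB·CB·B·A·CB·A·CB·A·CB
    A ↦ B
    B ↦ CB
    C ↦ A

A->B, B->CB, C->A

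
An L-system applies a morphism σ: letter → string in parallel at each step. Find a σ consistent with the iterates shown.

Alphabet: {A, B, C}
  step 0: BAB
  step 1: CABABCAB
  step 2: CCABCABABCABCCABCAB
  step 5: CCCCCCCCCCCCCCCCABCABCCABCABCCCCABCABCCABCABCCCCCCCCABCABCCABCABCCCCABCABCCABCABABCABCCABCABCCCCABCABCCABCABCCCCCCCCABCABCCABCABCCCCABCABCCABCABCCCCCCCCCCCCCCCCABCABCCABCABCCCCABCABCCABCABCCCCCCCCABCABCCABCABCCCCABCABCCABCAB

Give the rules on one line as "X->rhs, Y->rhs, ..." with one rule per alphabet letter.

  step 1 ⇒ step 2: CABABCAB ⇒ CC·AB·CAB·AB·CAB·CC·AB·CAB
    A ↦ AB
    B ↦ CAB
    C ↦ CC

A->AB, B->CAB, C->CC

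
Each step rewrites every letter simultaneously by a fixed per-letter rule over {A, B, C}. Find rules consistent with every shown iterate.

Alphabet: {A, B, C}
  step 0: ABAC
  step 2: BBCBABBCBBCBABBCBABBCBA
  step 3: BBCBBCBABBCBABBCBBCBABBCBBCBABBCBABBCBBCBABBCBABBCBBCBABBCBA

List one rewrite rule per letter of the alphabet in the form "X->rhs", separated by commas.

A->BA, B->BBC, C->BA

  step 2 ⇒ step 3: BBCBABBCBBCBABBCBABBCBA ⇒ BBC·BBC·BA·BBC·BA·BBC·BBC·BA·BBC·BBC·BA·BBC·BA·BBC·BBC·BA·BBC·BA·BBC·BBC·BA·BBC·BA
    A ↦ BA
    B ↦ BBC
    C ↦ BA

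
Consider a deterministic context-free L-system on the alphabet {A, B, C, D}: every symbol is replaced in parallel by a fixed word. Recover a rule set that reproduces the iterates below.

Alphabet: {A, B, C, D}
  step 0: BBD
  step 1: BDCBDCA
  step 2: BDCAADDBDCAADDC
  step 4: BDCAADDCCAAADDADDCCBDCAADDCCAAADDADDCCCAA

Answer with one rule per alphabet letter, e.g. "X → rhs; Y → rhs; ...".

A->C, B->BDC, C->ADD, D->A

  step 1 ⇒ step 2: BDCBDCA ⇒ BDC·A·ADD·BDC·A·ADD·C
    A ↦ C
    B ↦ BDC
    C ↦ ADD
    D ↦ A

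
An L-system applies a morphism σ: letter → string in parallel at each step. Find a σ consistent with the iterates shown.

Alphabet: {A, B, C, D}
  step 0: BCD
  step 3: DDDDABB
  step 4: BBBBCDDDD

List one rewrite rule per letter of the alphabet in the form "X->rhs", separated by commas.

  step 3 ⇒ step 4: DDDDABB ⇒ B·B·B·B·C·DD·DD
    A ↦ C
    B ↦ DD
    D ↦ B
    C ↦ A  (constrained at step 0)

A->C, B->DD, C->A, D->B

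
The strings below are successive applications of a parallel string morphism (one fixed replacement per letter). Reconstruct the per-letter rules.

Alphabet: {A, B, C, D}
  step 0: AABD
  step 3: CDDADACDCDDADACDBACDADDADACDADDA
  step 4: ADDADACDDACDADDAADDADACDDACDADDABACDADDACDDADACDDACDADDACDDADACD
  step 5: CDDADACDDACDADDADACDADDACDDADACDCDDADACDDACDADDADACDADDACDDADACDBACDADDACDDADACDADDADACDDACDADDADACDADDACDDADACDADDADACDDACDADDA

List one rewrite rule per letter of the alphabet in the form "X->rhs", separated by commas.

A->CD, B->BA, C->AD, D->DA

  step 4 ⇒ step 5: ADDADACDDACDADDAADDADACDDACDADDABACDADDACDDADACDDACDADDACDDADACD ⇒ CD·DA·DA·CD·DA·CD·AD·DA·DA·CD·AD·DA·CD·DA·DA·CD·CD·DA·DA·CD·DA·CD·AD·DA·DA·CD·AD·DA·CD·DA·DA·CD·BA·CD·AD·DA·CD·DA·DA·CD·AD·DA·DA·CD·DA·CD·AD·DA·DA·CD·AD·DA·CD·DA·DA·CD·AD·DA·DA·CD·DA·CD·AD·DA
    A ↦ CD
    B ↦ BA
    C ↦ AD
    D ↦ DA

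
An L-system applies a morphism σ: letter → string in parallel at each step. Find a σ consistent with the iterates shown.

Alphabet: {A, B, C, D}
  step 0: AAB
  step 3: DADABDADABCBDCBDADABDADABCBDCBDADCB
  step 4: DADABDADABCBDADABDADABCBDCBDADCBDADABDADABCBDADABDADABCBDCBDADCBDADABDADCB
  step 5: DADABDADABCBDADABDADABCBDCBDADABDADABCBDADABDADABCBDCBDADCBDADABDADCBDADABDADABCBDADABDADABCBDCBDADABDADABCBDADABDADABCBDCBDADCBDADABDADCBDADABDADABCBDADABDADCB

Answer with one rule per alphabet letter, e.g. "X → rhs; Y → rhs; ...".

A->DAB, B->CB, C->D, D->DA

  step 4 ⇒ step 5: DADABDADABCBDADABDADABCBDCBDADCBDADABDADABCBDADABDADABCBDCBDADCBDADABDADCB ⇒ DA·DAB·DA·DAB·CB·DA·DAB·DA·DAB·CB·D·CB·DA·DAB·DA·DAB·CB·DA·DAB·DA·DAB·CB·D·CB·DA·D·CB·DA·DAB·DA·D·CB·DA·DAB·DA·DAB·CB·DA·DAB·DA·DAB·CB·D·CB·DA·DAB·DA·DAB·CB·DA·DAB·DA·DAB·CB·D·CB·DA·D·CB·DA·DAB·DA·D·CB·DA·DAB·DA·DAB·CB·DA·DAB·DA·D·CB
    A ↦ DAB
    B ↦ CB
    C ↦ D
    D ↦ DA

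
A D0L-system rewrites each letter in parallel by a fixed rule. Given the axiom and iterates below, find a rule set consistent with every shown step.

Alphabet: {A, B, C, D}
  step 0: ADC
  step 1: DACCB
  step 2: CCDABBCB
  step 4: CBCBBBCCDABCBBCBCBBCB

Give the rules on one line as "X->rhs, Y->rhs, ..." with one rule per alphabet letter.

A->DA, B->CB, C->B, D->CC

  step 1 ⇒ step 2: DACCB ⇒ CC·DA·B·B·CB
    A ↦ DA
    B ↦ CB
    C ↦ B
    D ↦ CC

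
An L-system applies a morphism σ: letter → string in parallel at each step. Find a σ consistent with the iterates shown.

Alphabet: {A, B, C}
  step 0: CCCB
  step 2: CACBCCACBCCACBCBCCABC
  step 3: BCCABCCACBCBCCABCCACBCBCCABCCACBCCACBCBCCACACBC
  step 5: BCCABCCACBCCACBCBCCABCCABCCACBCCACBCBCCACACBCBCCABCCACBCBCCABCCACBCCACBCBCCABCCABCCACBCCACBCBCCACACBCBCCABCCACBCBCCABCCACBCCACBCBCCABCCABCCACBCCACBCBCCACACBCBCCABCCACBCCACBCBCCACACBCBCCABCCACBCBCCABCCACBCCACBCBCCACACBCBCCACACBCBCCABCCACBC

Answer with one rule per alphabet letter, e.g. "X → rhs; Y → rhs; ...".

  step 2 ⇒ step 3: CACBCCACBCCACBCBCCABC ⇒ BC·CA·BC·CAC·BC·BC·CA·BC·CAC·BC·BC·CA·BC·CAC·BC·CAC·BC·BC·CA·CAC·BC
    A ↦ CA
    B ↦ CAC
    C ↦ BC

A->CA, B->CAC, C->BC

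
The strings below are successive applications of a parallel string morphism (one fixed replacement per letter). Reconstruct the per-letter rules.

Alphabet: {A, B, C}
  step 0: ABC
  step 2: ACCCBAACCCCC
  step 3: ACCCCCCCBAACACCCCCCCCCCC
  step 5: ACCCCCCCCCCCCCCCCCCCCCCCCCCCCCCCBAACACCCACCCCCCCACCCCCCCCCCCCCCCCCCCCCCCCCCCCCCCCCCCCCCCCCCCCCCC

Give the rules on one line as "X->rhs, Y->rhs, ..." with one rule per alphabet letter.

  step 2 ⇒ step 3: ACCCBAACCCCC ⇒ AC·CC·CC·CC·BA·AC·AC·CC·CC·CC·CC·CC
    A ↦ AC
    B ↦ BA
    C ↦ CC

A->AC, B->BA, C->CC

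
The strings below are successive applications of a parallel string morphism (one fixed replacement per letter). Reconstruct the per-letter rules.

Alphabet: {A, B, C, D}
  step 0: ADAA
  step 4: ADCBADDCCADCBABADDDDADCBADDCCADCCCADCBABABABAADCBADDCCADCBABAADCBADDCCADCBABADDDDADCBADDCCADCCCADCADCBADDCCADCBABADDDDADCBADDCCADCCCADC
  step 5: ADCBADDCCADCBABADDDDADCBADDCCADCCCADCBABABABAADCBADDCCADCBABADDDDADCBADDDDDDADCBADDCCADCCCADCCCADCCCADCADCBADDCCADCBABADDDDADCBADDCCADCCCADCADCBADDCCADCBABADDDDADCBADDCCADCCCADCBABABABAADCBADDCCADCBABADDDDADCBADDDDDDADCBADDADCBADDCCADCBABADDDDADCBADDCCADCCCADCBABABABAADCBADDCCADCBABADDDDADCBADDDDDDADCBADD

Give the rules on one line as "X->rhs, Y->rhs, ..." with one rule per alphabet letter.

  step 4 ⇒ step 5: ADCBADDCCADCBABADDDDADCBADDCCADCCCADCBABABABAADCBADDCCADCBABAADCBADDCCADCBABADDDDADCBADDCCADCCCADCADCBADDCCADCBABADDDDADCBADDCCADCCCADC ⇒ ADC·BA·DD·CC·ADC·BA·BA·DD·DD·ADC·BA·DD·CC·ADC·CC·ADC·BA·BA·BA·BA·ADC·BA·DD·CC·ADC·BA·BA·DD·DD·ADC·BA·DD·DD·DD·ADC·BA·DD·CC·ADC·CC·ADC·CC·ADC·CC·ADC·ADC·BA·DD·CC·ADC·BA·BA·DD·DD·ADC·BA·DD·CC·ADC·CC·ADC·ADC·BA·DD·CC·ADC·BA·BA·DD·DD·ADC·BA·DD·CC·ADC·CC·ADC·BA·BA·BA·BA·ADC·BA·DD·CC·ADC·BA·BA·DD·DD·ADC·BA·DD·DD·DD·ADC·BA·DD·ADC·BA·DD·CC·ADC·BA·BA·DD·DD·ADC·BA·DD·CC·ADC·CC·ADC·BA·BA·BA·BA·ADC·BA·DD·CC·ADC·BA·BA·DD·DD·ADC·BA·DD·DD·DD·ADC·BA·DD
    A ↦ ADC
    B ↦ CC
    C ↦ DD
    D ↦ BA

A->ADC, B->CC, C->DD, D->BA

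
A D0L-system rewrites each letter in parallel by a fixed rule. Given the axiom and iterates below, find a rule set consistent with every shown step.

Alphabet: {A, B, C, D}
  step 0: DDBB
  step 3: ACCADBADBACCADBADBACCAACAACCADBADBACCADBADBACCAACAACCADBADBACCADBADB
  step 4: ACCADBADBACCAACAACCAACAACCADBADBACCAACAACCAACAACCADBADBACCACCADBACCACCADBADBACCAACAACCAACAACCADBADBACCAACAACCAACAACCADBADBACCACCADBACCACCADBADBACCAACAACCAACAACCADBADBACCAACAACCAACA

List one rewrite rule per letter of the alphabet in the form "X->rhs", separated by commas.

A->ACC, B->A, C->ADB, D->AAC

  step 3 ⇒ step 4: ACCADBADBACCADBADBACCAACAACCADBADBACCADBADBACCAACAACCADBADBACCADBADB ⇒ ACC·ADB·ADB·ACC·AAC·A·ACC·AAC·A·ACC·ADB·ADB·ACC·AAC·A·ACC·AAC·A·ACC·ADB·ADB·ACC·ACC·ADB·ACC·ACC·ADB·ADB·ACC·AAC·A·ACC·AAC·A·ACC·ADB·ADB·ACC·AAC·A·ACC·AAC·A·ACC·ADB·ADB·ACC·ACC·ADB·ACC·ACC·ADB·ADB·ACC·AAC·A·ACC·AAC·A·ACC·ADB·ADB·ACC·AAC·A·ACC·AAC·A
    A ↦ ACC
    B ↦ A
    C ↦ ADB
    D ↦ AAC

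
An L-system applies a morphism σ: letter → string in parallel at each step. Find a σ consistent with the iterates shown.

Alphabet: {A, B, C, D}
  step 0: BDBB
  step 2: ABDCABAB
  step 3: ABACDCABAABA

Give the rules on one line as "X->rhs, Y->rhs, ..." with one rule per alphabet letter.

  step 2 ⇒ step 3: ABDCABAB ⇒ AB·A·C·DC·AB·A·AB·A
    A ↦ AB
    B ↦ A
    C ↦ DC
    D ↦ C

A->AB, B->A, C->DC, D->C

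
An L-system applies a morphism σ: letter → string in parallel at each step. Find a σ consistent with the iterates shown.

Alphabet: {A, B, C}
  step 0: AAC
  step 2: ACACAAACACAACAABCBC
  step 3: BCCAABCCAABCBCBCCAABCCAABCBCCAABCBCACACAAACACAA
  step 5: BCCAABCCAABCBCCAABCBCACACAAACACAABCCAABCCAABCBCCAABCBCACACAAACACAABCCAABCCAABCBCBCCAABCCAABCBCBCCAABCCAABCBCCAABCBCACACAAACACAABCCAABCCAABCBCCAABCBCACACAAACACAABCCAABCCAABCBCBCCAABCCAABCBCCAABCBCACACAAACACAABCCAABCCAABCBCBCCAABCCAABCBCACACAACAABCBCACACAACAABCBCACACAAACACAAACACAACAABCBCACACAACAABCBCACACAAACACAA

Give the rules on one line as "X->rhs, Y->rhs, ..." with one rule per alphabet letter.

A->BC, B->ACA, C->CAA

  step 2 ⇒ step 3: ACACAAACACAACAABCBC ⇒ BC·CAA·BC·CAA·BC·BC·BC·CAA·BC·CAA·BC·BC·CAA·BC·BC·ACA·CAA·ACA·CAA
    A ↦ BC
    B ↦ ACA
    C ↦ CAA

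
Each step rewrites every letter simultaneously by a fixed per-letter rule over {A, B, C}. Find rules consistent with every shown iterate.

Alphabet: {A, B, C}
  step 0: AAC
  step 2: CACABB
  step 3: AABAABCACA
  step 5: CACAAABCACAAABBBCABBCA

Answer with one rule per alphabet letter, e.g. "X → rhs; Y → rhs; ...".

A->B, B->CA, C->AA

  step 2 ⇒ step 3: CACABB ⇒ AA·B·AA·B·CA·CA
    A ↦ B
    B ↦ CA
    C ↦ AA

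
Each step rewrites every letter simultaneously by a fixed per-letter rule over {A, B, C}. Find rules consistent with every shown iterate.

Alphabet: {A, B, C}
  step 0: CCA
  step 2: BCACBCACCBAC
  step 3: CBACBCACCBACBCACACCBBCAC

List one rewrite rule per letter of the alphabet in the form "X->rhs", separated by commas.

A->BC, B->CB, C->AC

  step 2 ⇒ step 3: BCACBCACCBAC ⇒ CB·AC·BC·AC·CB·AC·BC·AC·AC·CB·BC·AC
    A ↦ BC
    B ↦ CB
    C ↦ AC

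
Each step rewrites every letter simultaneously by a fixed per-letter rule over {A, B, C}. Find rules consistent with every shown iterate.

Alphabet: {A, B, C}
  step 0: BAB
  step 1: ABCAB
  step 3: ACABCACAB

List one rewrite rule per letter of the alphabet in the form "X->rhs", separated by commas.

A->C, B->AB, C->A

  step 0 ⇒ step 1: BAB ⇒ AB·C·AB
    A ↦ C
    B ↦ AB
    C ↦ A  (constrained at step 1)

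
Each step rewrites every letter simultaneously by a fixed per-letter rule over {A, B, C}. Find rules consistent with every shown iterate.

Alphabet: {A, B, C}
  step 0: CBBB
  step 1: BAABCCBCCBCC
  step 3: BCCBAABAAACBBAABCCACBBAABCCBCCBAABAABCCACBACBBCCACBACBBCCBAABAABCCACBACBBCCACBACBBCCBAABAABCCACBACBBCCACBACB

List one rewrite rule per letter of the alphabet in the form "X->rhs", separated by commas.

  step 0 ⇒ step 1: CBBB ⇒ BAA·BCC·BCC·BCC
    B ↦ BCC
    C ↦ BAA
    A ↦ ACB  (constrained at step 1)

A->ACB, B->BCC, C->BAA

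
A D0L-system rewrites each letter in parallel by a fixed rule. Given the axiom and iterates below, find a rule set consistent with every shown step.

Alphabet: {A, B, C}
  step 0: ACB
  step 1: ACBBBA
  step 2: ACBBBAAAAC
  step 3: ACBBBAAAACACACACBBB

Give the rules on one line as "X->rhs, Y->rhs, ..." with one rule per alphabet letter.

  step 2 ⇒ step 3: ACBBBAAAAC ⇒ AC·BBB·A·A·A·AC·AC·AC·AC·BBB
    A ↦ AC
    B ↦ A
    C ↦ BBB

A->AC, B->A, C->BBB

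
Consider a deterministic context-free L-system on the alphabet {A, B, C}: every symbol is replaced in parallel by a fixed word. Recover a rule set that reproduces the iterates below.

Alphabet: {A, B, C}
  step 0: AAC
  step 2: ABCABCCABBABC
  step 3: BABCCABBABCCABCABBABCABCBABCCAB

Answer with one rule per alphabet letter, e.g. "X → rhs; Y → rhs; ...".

A->B, B->ABC, C->CAB

  step 2 ⇒ step 3: ABCABCCABBABC ⇒ B·ABC·CAB·B·ABC·CAB·CAB·B·ABC·ABC·B·ABC·CAB
    A ↦ B
    B ↦ ABC
    C ↦ CAB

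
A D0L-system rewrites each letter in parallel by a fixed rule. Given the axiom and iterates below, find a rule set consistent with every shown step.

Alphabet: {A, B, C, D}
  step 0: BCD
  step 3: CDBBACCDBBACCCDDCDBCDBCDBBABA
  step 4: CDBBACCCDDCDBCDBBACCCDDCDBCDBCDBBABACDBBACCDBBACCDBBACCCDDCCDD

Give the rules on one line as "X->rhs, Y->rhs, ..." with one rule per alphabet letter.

  step 3 ⇒ step 4: CDBBACCDBBACCCDDCDBCDBCDBBABA ⇒ CDB·BA·C·C·CDD·CDB·CDB·BA·C·C·CDD·CDB·CDB·CDB·BA·BA·CDB·BA·C·CDB·BA·C·CDB·BA·C·C·CDD·C·CDD
    A ↦ CDD
    B ↦ C
    C ↦ CDB
    D ↦ BA

A->CDD, B->C, C->CDB, D->BA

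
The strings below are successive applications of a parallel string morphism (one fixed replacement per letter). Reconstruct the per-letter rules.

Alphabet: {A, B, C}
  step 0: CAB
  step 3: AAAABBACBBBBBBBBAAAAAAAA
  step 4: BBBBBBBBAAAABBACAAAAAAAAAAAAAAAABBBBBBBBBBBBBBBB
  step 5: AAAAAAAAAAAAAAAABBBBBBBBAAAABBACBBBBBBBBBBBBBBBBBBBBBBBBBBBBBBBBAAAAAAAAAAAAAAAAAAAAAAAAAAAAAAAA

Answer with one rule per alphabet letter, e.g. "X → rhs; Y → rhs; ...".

  step 4 ⇒ step 5: BBBBBBBBAAAABBACAAAAAAAAAAAAAAAABBBBBBBBBBBBBBBB ⇒ AA·AA·AA·AA·AA·AA·AA·AA·BB·BB·BB·BB·AA·AA·BB·AC·BB·BB·BB·BB·BB·BB·BB·BB·BB·BB·BB·BB·BB·BB·BB·BB·AA·AA·AA·AA·AA·AA·AA·AA·AA·AA·AA·AA·AA·AA·AA·AA
    A ↦ BB
    B ↦ AA
    C ↦ AC

A->BB, B->AA, C->AC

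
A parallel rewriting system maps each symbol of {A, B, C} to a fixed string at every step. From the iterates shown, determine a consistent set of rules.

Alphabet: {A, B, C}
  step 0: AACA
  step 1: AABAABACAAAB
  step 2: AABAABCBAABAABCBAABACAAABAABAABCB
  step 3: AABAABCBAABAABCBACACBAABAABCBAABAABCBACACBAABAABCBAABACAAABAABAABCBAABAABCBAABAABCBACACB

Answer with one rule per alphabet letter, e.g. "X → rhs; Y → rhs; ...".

A->AAB, B->CB, C->ACA

  step 2 ⇒ step 3: AABAABCBAABAABCBAABACAAABAABAABCB ⇒ AAB·AAB·CB·AAB·AAB·CB·ACA·CB·AAB·AAB·CB·AAB·AAB·CB·ACA·CB·AAB·AAB·CB·AAB·ACA·AAB·AAB·AAB·CB·AAB·AAB·CB·AAB·AAB·CB·ACA·CB
    A ↦ AAB
    B ↦ CB
    C ↦ ACA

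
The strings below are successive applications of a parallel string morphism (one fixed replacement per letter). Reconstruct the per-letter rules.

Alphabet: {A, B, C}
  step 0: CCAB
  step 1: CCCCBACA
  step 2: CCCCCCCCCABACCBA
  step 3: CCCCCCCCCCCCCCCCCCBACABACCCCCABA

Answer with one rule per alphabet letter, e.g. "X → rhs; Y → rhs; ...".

  step 2 ⇒ step 3: CCCCCCCCCABACCBA ⇒ CC·CC·CC·CC·CC·CC·CC·CC·CC·BA·CA·BA·CC·CC·CA·BA
    A ↦ BA
    B ↦ CA
    C ↦ CC

A->BA, B->CA, C->CC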